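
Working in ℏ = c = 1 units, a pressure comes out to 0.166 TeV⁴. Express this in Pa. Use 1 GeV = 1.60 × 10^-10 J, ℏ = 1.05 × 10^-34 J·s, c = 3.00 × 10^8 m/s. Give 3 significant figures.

3.48 × 10^48 Pa

Pressure is [E]/[L]³ = [E]⁴/(ℏc)³.
1 GeV⁴ → 1/(ℏc)³ × (1 GeV in J)⁴ = 2.10 × 10^37 Pa.
Convert the energy scale: 0.166 TeV⁴ = 1.66 × 10^11 GeV⁴.
Result: 1.66 × 10^11 × 2.10 × 10^37 = 3.48 × 10^48 Pa.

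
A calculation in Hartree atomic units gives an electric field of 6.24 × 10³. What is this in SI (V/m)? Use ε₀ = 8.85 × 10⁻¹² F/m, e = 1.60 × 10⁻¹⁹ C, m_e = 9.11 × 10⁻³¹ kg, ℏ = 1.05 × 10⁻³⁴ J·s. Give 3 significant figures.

3.25 × 10¹⁵ V/m

One atomic unit of electric field: E_au = E_h/(e a₀) = m_e²e⁵/((4πε₀)³ℏ⁴) = 5.20 × 10¹¹ V/m.
6.24 × 10³ × 5.20 × 10¹¹ V/m = 3.25 × 10¹⁵ V/m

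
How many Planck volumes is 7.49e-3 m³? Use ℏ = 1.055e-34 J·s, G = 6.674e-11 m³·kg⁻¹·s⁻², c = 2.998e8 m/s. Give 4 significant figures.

1.773e102

Planck volume: V_P = (ℏG/c³)^(3/2) = 4.224e-105 m³.
7.49e-3 / 4.224e-105 = 1.773e102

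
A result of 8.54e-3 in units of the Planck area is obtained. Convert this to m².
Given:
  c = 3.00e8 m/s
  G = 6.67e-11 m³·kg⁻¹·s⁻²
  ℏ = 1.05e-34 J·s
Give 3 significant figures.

One Planck area: A_P = ℏG/c³ = 2.59e-70 m².
8.54e-3 × 2.59e-70 m² = 2.22e-72 m²

2.22e-72 m²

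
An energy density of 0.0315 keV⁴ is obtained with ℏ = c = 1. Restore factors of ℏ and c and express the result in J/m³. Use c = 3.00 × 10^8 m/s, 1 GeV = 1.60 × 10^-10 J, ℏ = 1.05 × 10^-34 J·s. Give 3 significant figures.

6.60 × 10^11 J/m³

[E]/[L]³ = [E]⁴/(ℏc)³; restore (ℏc)⁻³.
1 GeV⁴ → 1/(ℏc)³ × (1 GeV in J)⁴ = 2.10 × 10^37 J/m³.
Convert the energy scale: 0.0315 keV⁴ = 3.15 × 10^-26 GeV⁴.
Result: 3.15 × 10^-26 × 2.10 × 10^37 = 6.60 × 10^11 J/m³.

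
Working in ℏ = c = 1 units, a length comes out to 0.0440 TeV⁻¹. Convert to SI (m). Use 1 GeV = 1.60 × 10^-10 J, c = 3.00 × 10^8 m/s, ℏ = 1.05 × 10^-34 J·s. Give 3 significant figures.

A length is [E]⁻¹ in ℏ=c=1; restore one factor of ℏc.
1 GeV⁻¹ → ℏc × (1 GeV in J)⁻¹ = 1.97 × 10^-16 m.
Convert the energy scale: 0.0440 TeV⁻¹ = 4.40 × 10^-5 GeV⁻¹.
Result: 4.40 × 10^-5 × 1.97 × 10^-16 = 8.66 × 10^-21 m.

8.66 × 10^-21 m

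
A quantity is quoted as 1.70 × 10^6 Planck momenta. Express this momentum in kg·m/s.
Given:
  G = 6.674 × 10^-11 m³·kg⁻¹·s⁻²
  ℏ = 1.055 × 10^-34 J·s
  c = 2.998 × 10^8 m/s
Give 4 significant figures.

1.110 × 10^7 kg·m/s

One Planck momentum: p_P = √(ℏc³/G) = 6.527 kg·m/s.
1.70 × 10^6 × 6.527 kg·m/s = 1.110 × 10^7 kg·m/s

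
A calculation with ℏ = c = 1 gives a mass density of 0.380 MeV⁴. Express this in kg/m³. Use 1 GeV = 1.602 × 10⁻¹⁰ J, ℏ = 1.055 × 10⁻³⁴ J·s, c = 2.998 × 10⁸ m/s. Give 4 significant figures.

8.801 × 10⁷ kg/m³

Mass density is [E]/(c²[L]³) = [E]⁴/(ℏ³c⁵).
1 GeV⁴ → 1/(ℏ³c⁵) × (1 GeV in J)⁴ = 2.316 × 10²⁰ kg/m³.
Convert the energy scale: 0.380 MeV⁴ = 3.80 × 10⁻¹³ GeV⁴.
Result: 3.80 × 10⁻¹³ × 2.316 × 10²⁰ = 8.801 × 10⁷ kg/m³.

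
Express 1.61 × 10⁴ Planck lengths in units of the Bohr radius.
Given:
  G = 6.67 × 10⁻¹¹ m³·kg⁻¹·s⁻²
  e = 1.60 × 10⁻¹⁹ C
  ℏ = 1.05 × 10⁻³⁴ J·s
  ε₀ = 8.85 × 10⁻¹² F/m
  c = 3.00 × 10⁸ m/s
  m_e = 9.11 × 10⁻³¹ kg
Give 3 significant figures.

4.93 × 10⁻²¹

Planck length: ℓ_P = √(ℏG/c³) = 1.61 × 10⁻³⁵ m
Bohr radius: a₀ = 4πε₀ℏ²/(m_e e²) = 5.26 × 10⁻¹¹ m
1.61 × 10⁴ × 1.61 × 10⁻³⁵ / 5.26 × 10⁻¹¹ = 4.93 × 10⁻²¹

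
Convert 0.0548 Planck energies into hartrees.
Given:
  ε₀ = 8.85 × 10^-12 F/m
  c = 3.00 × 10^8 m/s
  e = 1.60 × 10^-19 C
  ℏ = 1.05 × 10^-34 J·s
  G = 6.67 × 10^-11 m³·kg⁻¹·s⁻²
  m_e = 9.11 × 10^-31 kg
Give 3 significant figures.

Planck energy: E_P = √(ℏc⁵/G) = 1.96 × 10^9 J
hartree: E_h = m_e e⁴/(4πε₀ℏ)² = 4.38 × 10^-18 J
0.0548 × 1.96 × 10^9 / 4.38 × 10^-18 = 2.45 × 10^25

2.45 × 10^25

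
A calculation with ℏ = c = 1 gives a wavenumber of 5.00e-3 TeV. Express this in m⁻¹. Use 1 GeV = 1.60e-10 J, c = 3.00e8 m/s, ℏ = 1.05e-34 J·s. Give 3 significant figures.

2.54e16 m⁻¹

Inverse length is [E]/(ℏc).
1 GeV → 1/(ℏc) × (1 GeV in J) = 5.08e15 m⁻¹.
Convert the energy scale: 5.00e-3 TeV = 5 GeV.
Result: 5 × 5.08e15 = 2.54e16 m⁻¹.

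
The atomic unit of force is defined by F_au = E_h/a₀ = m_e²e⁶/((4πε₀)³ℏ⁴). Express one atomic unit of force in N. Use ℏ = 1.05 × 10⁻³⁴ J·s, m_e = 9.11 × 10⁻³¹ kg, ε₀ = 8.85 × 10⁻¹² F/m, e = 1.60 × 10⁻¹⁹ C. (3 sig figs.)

F_au = E_h/a₀ = m_e²e⁶/((4πε₀)³ℏ⁴)
E_h = 4.38 × 10⁻¹⁸ J
a₀ = 5.26 × 10⁻¹¹ m
E_h/a₀ = 8.33 × 10⁻⁸ N

8.33 × 10⁻⁸ N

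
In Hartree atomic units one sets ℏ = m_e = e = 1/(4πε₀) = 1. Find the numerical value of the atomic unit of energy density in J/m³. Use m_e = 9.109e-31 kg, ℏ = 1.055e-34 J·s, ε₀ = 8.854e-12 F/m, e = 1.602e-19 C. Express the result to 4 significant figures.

u_au = E_h/a₀³ = m_e⁴e¹⁰/((4πε₀)⁵ℏ⁸)
E_h = 4.354e-18 J
a₀ = 5.297e-11 m
E_h/a₀³ = 2.929e13 J/m³

2.929e13 J/m³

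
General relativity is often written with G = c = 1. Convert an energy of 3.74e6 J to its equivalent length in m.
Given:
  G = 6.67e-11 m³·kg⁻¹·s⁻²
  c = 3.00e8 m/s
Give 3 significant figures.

3.08e-38 m

Energy → length via G/c⁴.
3.74e6 J × (G/c⁴) = 3.08e-38 m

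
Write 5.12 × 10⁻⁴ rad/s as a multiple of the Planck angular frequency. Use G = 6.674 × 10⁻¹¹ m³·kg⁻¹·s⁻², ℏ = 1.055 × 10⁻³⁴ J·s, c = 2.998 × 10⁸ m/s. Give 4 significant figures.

Planck angular frequency: ω_P = √(c⁵/(ℏG)) = 1.855 × 10⁴³ rad/s.
5.12 × 10⁻⁴ / 1.855 × 10⁴³ = 2.761 × 10⁻⁴⁷

2.761 × 10⁻⁴⁷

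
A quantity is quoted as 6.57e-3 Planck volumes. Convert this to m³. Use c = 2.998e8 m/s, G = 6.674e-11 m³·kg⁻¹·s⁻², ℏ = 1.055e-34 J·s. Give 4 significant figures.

2.775e-107 m³

One Planck volume: V_P = (ℏG/c³)^(3/2) = 4.224e-105 m³.
6.57e-3 × 4.224e-105 m³ = 2.775e-107 m³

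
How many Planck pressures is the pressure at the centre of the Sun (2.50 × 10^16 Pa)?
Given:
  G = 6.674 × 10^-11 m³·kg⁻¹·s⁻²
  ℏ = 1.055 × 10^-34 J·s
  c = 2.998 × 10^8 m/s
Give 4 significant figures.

5.397 × 10^-98

Planck pressure: p_P = c⁷/(ℏG²) = 4.632 × 10^113 Pa.
2.50 × 10^16 / 4.632 × 10^113 = 5.397 × 10^-98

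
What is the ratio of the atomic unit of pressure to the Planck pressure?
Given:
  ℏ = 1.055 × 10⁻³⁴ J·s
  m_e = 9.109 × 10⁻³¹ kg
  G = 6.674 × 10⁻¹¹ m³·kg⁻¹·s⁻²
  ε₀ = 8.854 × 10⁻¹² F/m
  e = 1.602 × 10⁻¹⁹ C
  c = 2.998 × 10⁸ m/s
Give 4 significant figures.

6.323 × 10⁻¹⁰¹

atomic unit of pressure: P_au = E_h/a₀³ = m_e⁴e¹⁰/((4πε₀)⁵ℏ⁸) = 2.929 × 10¹³ Pa
Planck pressure: p_P = c⁷/(ℏG²) = 4.632 × 10¹¹³ Pa
ratio = 2.929 × 10¹³ / 4.632 × 10¹¹³ = 6.323 × 10⁻¹⁰¹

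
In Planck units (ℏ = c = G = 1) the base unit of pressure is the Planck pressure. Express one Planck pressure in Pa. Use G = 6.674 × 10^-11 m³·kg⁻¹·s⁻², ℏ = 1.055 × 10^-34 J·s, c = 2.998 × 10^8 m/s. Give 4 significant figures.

4.632 × 10^113 Pa

p_P = c⁷/(ℏG²)
  = 2.177 × 10^59 / 4.699 × 10^-55
  = 4.632 × 10^113 Pa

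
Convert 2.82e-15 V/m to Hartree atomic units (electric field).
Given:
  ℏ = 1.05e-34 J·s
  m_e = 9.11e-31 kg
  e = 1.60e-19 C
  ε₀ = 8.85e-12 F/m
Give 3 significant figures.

atomic unit of electric field: E_au = E_h/(e a₀) = m_e²e⁵/((4πε₀)³ℏ⁴) = 5.20e11 V/m.
2.82e-15 / 5.20e11 = 5.42e-27

5.42e-27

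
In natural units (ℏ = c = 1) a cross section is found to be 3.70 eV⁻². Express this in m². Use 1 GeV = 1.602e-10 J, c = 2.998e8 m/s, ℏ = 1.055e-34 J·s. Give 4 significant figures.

1.442e-13 m²

Area is [L]² = [E]⁻²·(ℏc)²; restore (ℏc)².
1 GeV⁻² → (ℏc)² × (1 GeV in J)⁻² = 3.898e-32 m².
Convert the energy scale: 3.70 eV⁻² = 3.70e18 GeV⁻².
Result: 3.70e18 × 3.898e-32 = 1.442e-13 m².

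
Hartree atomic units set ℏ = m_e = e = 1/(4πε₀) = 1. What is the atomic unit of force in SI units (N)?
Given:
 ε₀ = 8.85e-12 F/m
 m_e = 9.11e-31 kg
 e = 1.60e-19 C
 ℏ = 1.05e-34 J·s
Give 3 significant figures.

8.33e-8 N

Dimensional analysis gives F_au = E_h/a₀ = m_e²e⁶/((4πε₀)³ℏ⁴).
E_h = 4.38e-18 J
a₀ = 5.26e-11 m
E_h/a₀ = 8.33e-8 N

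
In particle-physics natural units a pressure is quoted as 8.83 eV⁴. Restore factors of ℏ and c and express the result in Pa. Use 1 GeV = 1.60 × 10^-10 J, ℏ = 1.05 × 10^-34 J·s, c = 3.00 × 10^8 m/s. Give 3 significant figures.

Pressure is [E]/[L]³ = [E]⁴/(ℏc)³.
1 GeV⁴ → 1/(ℏc)³ × (1 GeV in J)⁴ = 2.10 × 10^37 Pa.
Convert the energy scale: 8.83 eV⁴ = 8.83 × 10^-36 GeV⁴.
Result: 8.83 × 10^-36 × 2.10 × 10^37 = 185 Pa.

185 Pa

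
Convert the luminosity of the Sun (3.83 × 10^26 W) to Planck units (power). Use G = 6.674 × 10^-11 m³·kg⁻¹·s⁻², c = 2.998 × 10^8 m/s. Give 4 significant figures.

1.055 × 10^-26

Planck power: P_P = c⁵/G = 3.629 × 10^52 W.
3.83 × 10^26 / 3.629 × 10^52 = 1.055 × 10^-26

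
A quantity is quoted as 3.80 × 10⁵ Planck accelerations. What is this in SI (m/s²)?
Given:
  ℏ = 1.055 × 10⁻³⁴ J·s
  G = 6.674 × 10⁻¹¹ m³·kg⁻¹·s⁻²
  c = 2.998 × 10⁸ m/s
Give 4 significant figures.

One Planck acceleration: a_P = √(c⁷/(ℏG)) = 5.560 × 10⁵¹ m/s².
3.80 × 10⁵ × 5.560 × 10⁵¹ m/s² = 2.113 × 10⁵⁷ m/s²

2.113 × 10⁵⁷ m/s²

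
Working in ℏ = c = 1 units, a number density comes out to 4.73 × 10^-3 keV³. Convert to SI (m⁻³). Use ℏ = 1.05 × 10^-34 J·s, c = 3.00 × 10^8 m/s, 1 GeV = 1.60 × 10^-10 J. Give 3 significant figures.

6.20 × 10^26 m⁻³

Number density is [L]⁻³ = [E]³/(ℏc)³.
1 GeV³ → 1/(ℏc)³ × (1 GeV in J)³ = 1.31 × 10^47 m⁻³.
Convert the energy scale: 4.73 × 10^-3 keV³ = 4.73 × 10^-21 GeV³.
Result: 4.73 × 10^-21 × 1.31 × 10^47 = 6.20 × 10^26 m⁻³.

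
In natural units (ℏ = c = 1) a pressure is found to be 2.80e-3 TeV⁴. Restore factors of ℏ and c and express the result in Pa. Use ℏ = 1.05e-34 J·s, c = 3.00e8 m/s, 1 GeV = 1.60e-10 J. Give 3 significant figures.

Pressure is [E]/[L]³ = [E]⁴/(ℏc)³.
1 GeV⁴ → 1/(ℏc)³ × (1 GeV in J)⁴ = 2.10e37 Pa.
Convert the energy scale: 2.80e-3 TeV⁴ = 2.80e9 GeV⁴.
Result: 2.80e9 × 2.10e37 = 5.87e46 Pa.

5.87e46 Pa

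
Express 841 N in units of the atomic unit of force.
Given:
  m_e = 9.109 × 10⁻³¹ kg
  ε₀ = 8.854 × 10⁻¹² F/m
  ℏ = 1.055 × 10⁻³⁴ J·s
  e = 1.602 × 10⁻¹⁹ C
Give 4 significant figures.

1.023 × 10¹⁰

atomic unit of force: F_au = E_h/a₀ = m_e²e⁶/((4πε₀)³ℏ⁴) = 8.220 × 10⁻⁸ N.
841 / 8.220 × 10⁻⁸ = 1.023 × 10¹⁰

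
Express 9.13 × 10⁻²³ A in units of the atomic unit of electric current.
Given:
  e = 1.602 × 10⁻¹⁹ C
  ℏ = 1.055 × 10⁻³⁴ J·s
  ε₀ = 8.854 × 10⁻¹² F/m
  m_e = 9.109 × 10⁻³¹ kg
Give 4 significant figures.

1.381 × 10⁻²⁰

atomic unit of electric current: I_au = e E_h/ℏ = m_e e⁵/((4πε₀)²ℏ³) = 6.612 × 10⁻³ A.
9.13 × 10⁻²³ / 6.612 × 10⁻³ = 1.381 × 10⁻²⁰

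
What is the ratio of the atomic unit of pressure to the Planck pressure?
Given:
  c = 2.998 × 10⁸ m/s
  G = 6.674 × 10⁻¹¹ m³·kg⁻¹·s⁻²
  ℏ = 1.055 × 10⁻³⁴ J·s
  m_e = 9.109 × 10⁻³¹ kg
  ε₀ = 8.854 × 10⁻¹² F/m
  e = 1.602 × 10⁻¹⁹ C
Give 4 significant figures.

6.323 × 10⁻¹⁰¹

atomic unit of pressure: P_au = E_h/a₀³ = m_e⁴e¹⁰/((4πε₀)⁵ℏ⁸) = 2.929 × 10¹³ Pa
Planck pressure: p_P = c⁷/(ℏG²) = 4.632 × 10¹¹³ Pa
ratio = 2.929 × 10¹³ / 4.632 × 10¹¹³ = 6.323 × 10⁻¹⁰¹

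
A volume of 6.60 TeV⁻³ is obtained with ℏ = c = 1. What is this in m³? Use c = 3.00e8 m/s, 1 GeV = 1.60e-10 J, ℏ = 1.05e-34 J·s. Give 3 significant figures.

5.04e-56 m³

Volume is [L]³ = [E]⁻³·(ℏc)³.
1 GeV⁻³ → (ℏc)³ × (1 GeV in J)⁻³ = 7.63e-48 m³.
Convert the energy scale: 6.60 TeV⁻³ = 6.60e-9 GeV⁻³.
Result: 6.60e-9 × 7.63e-48 = 5.04e-56 m³.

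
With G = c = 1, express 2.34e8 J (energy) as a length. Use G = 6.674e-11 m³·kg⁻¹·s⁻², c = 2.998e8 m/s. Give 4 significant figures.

1.933e-36 m

Energy → length via G/c⁴.
2.34e8 J × (G/c⁴) = 1.933e-36 m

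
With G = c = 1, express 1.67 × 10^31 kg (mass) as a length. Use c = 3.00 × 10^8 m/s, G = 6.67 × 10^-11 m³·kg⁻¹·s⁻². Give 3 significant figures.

1.24 × 10^4 m

In G = c = 1 units mass has dimensions of length; the conversion factor is G/c².
1.67 × 10^31 kg × (G/c²) = 1.24 × 10^4 m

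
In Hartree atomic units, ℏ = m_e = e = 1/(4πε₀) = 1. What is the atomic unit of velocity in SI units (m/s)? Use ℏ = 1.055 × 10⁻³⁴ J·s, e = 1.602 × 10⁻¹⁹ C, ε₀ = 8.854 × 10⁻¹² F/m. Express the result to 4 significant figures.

2.186 × 10⁶ m/s

The unique combination of the constants set to 1 with dimensions of velocity is v_au = e²/(4πε₀ℏ).
  = 2.566 × 10⁻³⁸ / 1.174 × 10⁻⁴⁴
  = 2.186 × 10⁶ m/s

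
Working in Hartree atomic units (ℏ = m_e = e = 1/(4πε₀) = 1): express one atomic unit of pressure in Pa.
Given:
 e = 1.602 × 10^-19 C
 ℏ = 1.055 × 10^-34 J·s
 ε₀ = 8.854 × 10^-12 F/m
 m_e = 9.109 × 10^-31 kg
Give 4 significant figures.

From ℏ = m_e = e = 1/(4πε₀) = 1 the pressure scale is P_au = E_h/a₀³ = m_e⁴e¹⁰/((4πε₀)⁵ℏ⁸).
E_h = 4.354 × 10^-18 J
a₀ = 5.297 × 10^-11 m
E_h/a₀³ = 2.929 × 10^13 Pa

2.929 × 10^13 Pa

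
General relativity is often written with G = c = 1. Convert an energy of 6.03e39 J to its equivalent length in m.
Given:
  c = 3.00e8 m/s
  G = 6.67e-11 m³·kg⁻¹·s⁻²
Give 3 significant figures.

Energy → length via G/c⁴.
6.03e39 J × (G/c⁴) = 4.97e-5 m

4.97e-5 m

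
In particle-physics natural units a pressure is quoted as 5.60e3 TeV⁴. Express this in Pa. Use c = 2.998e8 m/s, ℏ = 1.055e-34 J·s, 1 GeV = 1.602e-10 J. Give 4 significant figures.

Pressure is [E]/[L]³ = [E]⁴/(ℏc)³.
1 GeV⁴ → 1/(ℏc)³ × (1 GeV in J)⁴ = 2.082e37 Pa.
Convert the energy scale: 5.60e3 TeV⁴ = 5.60e15 GeV⁴.
Result: 5.60e15 × 2.082e37 = 1.166e53 Pa.

1.166e53 Pa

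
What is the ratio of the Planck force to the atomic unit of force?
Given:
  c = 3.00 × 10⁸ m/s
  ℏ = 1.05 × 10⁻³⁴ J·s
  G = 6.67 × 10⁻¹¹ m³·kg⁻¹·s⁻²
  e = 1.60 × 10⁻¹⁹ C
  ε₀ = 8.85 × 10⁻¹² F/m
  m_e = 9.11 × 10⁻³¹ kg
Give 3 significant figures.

1.46 × 10⁵¹

Planck force: F_P = c⁴/G = 1.21 × 10⁴⁴ N
atomic unit of force: F_au = E_h/a₀ = m_e²e⁶/((4πε₀)³ℏ⁴) = 8.33 × 10⁻⁸ N
ratio = 1.21 × 10⁴⁴ / 8.33 × 10⁻⁸ = 1.46 × 10⁵¹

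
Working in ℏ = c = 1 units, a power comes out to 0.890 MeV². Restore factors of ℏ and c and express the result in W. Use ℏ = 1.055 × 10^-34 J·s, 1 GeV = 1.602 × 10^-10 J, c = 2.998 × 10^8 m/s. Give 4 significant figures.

Power is [E]/[T] = [E]²/ℏ.
1 GeV² → 1/ℏ × (1 GeV in J)² = 2.433 × 10^14 W.
Convert the energy scale: 0.890 MeV² = 8.90 × 10^-7 GeV².
Result: 8.90 × 10^-7 × 2.433 × 10^14 = 2.165 × 10^8 W.

2.165 × 10^8 W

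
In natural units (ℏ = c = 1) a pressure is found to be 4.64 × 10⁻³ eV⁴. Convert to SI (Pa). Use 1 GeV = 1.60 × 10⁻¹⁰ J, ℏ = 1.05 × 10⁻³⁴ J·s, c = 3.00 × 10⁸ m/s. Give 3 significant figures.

Pressure is [E]/[L]³ = [E]⁴/(ℏc)³.
1 GeV⁴ → 1/(ℏc)³ × (1 GeV in J)⁴ = 2.10 × 10³⁷ Pa.
Convert the energy scale: 4.64 × 10⁻³ eV⁴ = 4.64 × 10⁻³⁹ GeV⁴.
Result: 4.64 × 10⁻³⁹ × 2.10 × 10³⁷ = 0.0973 Pa.

0.0973 Pa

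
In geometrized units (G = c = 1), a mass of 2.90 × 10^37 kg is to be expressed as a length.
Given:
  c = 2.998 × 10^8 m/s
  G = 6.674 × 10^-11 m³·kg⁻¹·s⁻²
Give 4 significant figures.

In G = c = 1 units mass has dimensions of length; the conversion factor is G/c².
2.90 × 10^37 kg × (G/c²) = 2.153 × 10^10 m

2.153 × 10^10 m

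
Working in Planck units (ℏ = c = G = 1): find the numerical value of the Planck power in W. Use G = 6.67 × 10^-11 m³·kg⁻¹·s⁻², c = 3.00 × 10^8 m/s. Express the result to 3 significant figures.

The unique combination of the constants set to 1 with dimensions of power is P_P = c⁵/G.
  = 2.43 × 10^42 / 6.67 × 10^-11
  = 3.64 × 10^52 W

3.64 × 10^52 W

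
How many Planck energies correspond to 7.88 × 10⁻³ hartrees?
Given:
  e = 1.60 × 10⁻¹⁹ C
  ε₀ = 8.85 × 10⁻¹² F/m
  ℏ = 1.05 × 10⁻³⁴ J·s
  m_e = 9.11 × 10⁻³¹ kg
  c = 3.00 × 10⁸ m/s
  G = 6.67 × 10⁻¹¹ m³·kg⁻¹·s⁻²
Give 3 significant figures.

1.76 × 10⁻²⁹

hartree: E_h = m_e e⁴/(4πε₀ℏ)² = 4.38 × 10⁻¹⁸ J
Planck energy: E_P = √(ℏc⁵/G) = 1.96 × 10⁹ J
7.88 × 10⁻³ × 4.38 × 10⁻¹⁸ / 1.96 × 10⁹ = 1.76 × 10⁻²⁹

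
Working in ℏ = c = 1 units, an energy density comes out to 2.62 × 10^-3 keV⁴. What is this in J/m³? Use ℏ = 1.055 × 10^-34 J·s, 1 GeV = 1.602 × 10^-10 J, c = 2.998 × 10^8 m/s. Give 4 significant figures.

5.454 × 10^10 J/m³

[E]/[L]³ = [E]⁴/(ℏc)³; restore (ℏc)⁻³.
1 GeV⁴ → 1/(ℏc)³ × (1 GeV in J)⁴ = 2.082 × 10^37 J/m³.
Convert the energy scale: 2.62 × 10^-3 keV⁴ = 2.62 × 10^-27 GeV⁴.
Result: 2.62 × 10^-27 × 2.082 × 10^37 = 5.454 × 10^10 J/m³.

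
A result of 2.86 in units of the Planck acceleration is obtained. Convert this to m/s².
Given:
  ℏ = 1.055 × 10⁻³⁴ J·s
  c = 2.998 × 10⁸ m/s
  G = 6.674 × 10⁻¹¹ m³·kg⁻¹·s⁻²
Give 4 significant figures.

1.590 × 10⁵² m/s²

One Planck acceleration: a_P = √(c⁷/(ℏG)) = 5.560 × 10⁵¹ m/s².
2.86 × 5.560 × 10⁵¹ m/s² = 1.590 × 10⁵² m/s²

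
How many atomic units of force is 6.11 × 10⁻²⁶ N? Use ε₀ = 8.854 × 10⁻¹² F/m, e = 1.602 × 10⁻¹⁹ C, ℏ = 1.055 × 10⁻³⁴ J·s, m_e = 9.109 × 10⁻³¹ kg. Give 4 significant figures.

7.433 × 10⁻¹⁹

atomic unit of force: F_au = E_h/a₀ = m_e²e⁶/((4πε₀)³ℏ⁴) = 8.220 × 10⁻⁸ N.
6.11 × 10⁻²⁶ / 8.220 × 10⁻⁸ = 7.433 × 10⁻¹⁹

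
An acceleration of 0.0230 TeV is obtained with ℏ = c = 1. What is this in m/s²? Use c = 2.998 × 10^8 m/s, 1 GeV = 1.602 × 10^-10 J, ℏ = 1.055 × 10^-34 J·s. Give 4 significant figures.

1.047 × 10^34 m/s²

Acceleration is [L]/[T]² = c·[E]/ℏ.
1 GeV → c/ℏ × (1 GeV in J) = 4.552 × 10^32 m/s².
Convert the energy scale: 0.0230 TeV = 23 GeV.
Result: 23 × 4.552 × 10^32 = 1.047 × 10^34 m/s².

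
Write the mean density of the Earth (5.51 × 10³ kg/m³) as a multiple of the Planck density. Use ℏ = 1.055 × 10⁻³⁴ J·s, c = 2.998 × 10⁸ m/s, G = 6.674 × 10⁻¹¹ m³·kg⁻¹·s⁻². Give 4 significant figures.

1.069 × 10⁻⁹³

Planck density: ρ_P = c⁵/(ℏG²) = 5.154 × 10⁹⁶ kg/m³.
5.51 × 10³ / 5.154 × 10⁹⁶ = 1.069 × 10⁻⁹³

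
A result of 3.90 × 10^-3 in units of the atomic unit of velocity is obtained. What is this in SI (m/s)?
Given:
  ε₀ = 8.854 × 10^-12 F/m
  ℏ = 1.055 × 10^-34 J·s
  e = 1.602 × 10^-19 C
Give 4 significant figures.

8.527 × 10^3 m/s

One atomic unit of velocity: v_au = e²/(4πε₀ℏ) = 2.186 × 10^6 m/s.
3.90 × 10^-3 × 2.186 × 10^6 m/s = 8.527 × 10^3 m/s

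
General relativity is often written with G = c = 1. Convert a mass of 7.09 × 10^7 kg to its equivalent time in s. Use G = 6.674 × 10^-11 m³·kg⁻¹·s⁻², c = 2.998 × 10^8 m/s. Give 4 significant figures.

Mass → time via G/c³.
7.09 × 10^7 kg × (G/c³) = 1.756 × 10^-28 s

1.756 × 10^-28 s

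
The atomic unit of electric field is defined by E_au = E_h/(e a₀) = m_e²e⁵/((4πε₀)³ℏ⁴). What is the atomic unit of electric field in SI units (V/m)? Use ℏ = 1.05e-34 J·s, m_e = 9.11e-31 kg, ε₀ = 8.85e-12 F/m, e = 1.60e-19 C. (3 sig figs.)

E_au = E_h/(e a₀) = m_e²e⁵/((4πε₀)³ℏ⁴)
E_h = 4.38e-18 J
a₀ = 5.26e-11 m
E_h/(e·a₀) = 5.20e11 V/m

5.20e11 V/m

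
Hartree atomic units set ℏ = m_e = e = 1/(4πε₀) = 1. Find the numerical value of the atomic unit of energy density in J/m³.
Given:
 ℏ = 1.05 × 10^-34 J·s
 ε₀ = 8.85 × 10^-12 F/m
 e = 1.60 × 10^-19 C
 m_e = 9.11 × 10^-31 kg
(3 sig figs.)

Dimensional analysis gives u_au = E_h/a₀³ = m_e⁴e¹⁰/((4πε₀)⁵ℏ⁸).
E_h = 4.38 × 10^-18 J
a₀ = 5.26 × 10^-11 m
E_h/a₀³ = 3.01 × 10^13 J/m³

3.01 × 10^13 J/m³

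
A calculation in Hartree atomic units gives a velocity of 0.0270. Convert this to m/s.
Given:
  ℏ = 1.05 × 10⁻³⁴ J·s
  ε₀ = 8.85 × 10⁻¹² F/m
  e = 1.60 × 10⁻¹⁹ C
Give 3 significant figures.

One atomic unit of velocity: v_au = e²/(4πε₀ℏ) = 2.19 × 10⁶ m/s.
0.0270 × 2.19 × 10⁶ m/s = 5.92 × 10⁴ m/s

5.92 × 10⁴ m/s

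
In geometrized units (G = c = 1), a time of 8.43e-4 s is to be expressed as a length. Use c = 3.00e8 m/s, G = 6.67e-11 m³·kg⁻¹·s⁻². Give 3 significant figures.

Time → length via c.
8.43e-4 s × (c) = 2.53e5 m

2.53e5 m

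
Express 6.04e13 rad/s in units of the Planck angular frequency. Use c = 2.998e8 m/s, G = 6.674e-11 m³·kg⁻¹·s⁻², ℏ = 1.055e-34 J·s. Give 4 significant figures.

Planck angular frequency: ω_P = √(c⁵/(ℏG)) = 1.855e43 rad/s.
6.04e13 / 1.855e43 = 3.257e-30

3.257e-30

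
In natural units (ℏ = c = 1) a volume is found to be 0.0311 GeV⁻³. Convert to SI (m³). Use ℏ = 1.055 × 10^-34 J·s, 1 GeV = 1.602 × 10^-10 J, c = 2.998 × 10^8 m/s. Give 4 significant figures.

Volume is [L]³ = [E]⁻³·(ℏc)³.
1 GeV⁻³ → (ℏc)³ × (1 GeV in J)⁻³ = 7.696 × 10^-48 m³.
Result: 0.0311 × 7.696 × 10^-48 = 2.393 × 10^-49 m³.

2.393 × 10^-49 m³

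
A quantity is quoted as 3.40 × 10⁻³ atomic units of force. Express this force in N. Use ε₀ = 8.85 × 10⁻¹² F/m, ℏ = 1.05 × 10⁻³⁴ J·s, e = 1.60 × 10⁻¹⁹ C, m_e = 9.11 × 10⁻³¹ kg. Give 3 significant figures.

One atomic unit of force: F_au = E_h/a₀ = m_e²e⁶/((4πε₀)³ℏ⁴) = 8.33 × 10⁻⁸ N.
3.40 × 10⁻³ × 8.33 × 10⁻⁸ N = 2.83 × 10⁻¹⁰ N

2.83 × 10⁻¹⁰ N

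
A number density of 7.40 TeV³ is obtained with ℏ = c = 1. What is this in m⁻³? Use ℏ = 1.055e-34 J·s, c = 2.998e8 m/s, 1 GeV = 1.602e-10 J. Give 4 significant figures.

9.615e56 m⁻³

Number density is [L]⁻³ = [E]³/(ℏc)³.
1 GeV³ → 1/(ℏc)³ × (1 GeV in J)³ = 1.299e47 m⁻³.
Convert the energy scale: 7.40 TeV³ = 7.40e9 GeV³.
Result: 7.40e9 × 1.299e47 = 9.615e56 m⁻³.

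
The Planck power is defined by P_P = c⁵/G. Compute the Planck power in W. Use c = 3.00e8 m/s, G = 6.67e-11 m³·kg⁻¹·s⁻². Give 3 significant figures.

P_P = c⁵/G
  = 2.43e42 / 6.67e-11
  = 3.64e52 W

3.64e52 W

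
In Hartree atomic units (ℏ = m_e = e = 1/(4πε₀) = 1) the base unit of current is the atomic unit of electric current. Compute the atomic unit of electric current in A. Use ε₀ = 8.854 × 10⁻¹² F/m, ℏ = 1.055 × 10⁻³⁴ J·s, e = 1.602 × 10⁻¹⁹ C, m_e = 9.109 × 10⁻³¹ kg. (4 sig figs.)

6.612 × 10⁻³ A

I_au = e E_h/ℏ = m_e e⁵/((4πε₀)²ℏ³)
E_h = 4.354 × 10⁻¹⁸ J
e·E_h/ℏ = 6.612 × 10⁻³ A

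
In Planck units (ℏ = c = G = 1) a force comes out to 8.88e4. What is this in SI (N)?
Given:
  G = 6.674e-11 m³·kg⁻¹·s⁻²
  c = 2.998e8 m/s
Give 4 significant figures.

One Planck force: F_P = c⁴/G = 1.210e44 N.
8.88e4 × 1.210e44 N = 1.075e49 N

1.075e49 N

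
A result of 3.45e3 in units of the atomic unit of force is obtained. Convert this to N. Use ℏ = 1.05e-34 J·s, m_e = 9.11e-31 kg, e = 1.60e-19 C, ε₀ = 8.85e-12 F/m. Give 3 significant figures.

2.87e-4 N

One atomic unit of force: F_au = E_h/a₀ = m_e²e⁶/((4πε₀)³ℏ⁴) = 8.33e-8 N.
3.45e3 × 8.33e-8 N = 2.87e-4 N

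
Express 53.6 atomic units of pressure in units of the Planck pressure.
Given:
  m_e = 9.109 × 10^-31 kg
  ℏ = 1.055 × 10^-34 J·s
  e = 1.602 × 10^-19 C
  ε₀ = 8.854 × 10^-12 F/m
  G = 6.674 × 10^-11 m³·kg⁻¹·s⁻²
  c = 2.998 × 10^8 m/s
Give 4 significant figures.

3.389 × 10^-99

atomic unit of pressure: P_au = E_h/a₀³ = m_e⁴e¹⁰/((4πε₀)⁵ℏ⁸) = 2.929 × 10^13 Pa
Planck pressure: p_P = c⁷/(ℏG²) = 4.632 × 10^113 Pa
53.6 × 2.929 × 10^13 / 4.632 × 10^113 = 3.389 × 10^-99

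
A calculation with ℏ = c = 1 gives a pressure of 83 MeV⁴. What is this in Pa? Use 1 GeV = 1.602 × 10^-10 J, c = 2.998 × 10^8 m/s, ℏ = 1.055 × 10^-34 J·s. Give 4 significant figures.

1.728 × 10^27 Pa

Pressure is [E]/[L]³ = [E]⁴/(ℏc)³.
1 GeV⁴ → 1/(ℏc)³ × (1 GeV in J)⁴ = 2.082 × 10^37 Pa.
Convert the energy scale: 83 MeV⁴ = 8.30 × 10^-11 GeV⁴.
Result: 8.30 × 10^-11 × 2.082 × 10^37 = 1.728 × 10^27 Pa.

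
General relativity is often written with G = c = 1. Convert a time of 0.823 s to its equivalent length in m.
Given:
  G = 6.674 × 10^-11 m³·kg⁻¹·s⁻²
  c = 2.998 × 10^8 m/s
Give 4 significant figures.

Time → length via c.
0.823 s × (c) = 2.467 × 10^8 m

2.467 × 10^8 m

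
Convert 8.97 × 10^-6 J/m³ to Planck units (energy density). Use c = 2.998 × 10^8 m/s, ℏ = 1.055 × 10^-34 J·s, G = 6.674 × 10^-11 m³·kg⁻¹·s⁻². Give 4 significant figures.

1.936 × 10^-119

Planck energy density: u_P = c⁷/(ℏG²) = 4.632 × 10^113 J/m³.
8.97 × 10^-6 / 4.632 × 10^113 = 1.936 × 10^-119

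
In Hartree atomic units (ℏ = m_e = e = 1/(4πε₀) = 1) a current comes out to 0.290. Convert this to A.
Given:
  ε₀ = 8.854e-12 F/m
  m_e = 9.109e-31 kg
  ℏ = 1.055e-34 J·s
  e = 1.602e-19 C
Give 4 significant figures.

One atomic unit of electric current: I_au = e E_h/ℏ = m_e e⁵/((4πε₀)²ℏ³) = 6.612e-3 A.
0.290 × 6.612e-3 A = 1.917e-3 A

1.917e-3 A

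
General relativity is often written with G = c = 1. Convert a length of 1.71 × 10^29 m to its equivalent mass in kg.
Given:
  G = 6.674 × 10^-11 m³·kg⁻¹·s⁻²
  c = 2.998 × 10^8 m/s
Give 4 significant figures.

2.303 × 10^56 kg

Length → mass via c²/G.
1.71 × 10^29 m × (c²/G) = 2.303 × 10^56 kg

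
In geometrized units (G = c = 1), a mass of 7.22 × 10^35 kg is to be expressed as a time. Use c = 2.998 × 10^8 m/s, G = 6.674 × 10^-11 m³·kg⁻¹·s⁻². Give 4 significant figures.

Mass → time via G/c³.
7.22 × 10^35 kg × (G/c³) = 1.788 s

1.788 s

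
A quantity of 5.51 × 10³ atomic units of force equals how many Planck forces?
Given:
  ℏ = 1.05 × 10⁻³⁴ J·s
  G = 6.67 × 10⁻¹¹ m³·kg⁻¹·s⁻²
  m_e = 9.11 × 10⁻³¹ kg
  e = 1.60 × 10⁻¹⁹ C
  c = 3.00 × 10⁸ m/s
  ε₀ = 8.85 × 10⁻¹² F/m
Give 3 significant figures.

3.78 × 10⁻⁴⁸

atomic unit of force: F_au = E_h/a₀ = m_e²e⁶/((4πε₀)³ℏ⁴) = 8.33 × 10⁻⁸ N
Planck force: F_P = c⁴/G = 1.21 × 10⁴⁴ N
5.51 × 10³ × 8.33 × 10⁻⁸ / 1.21 × 10⁴⁴ = 3.78 × 10⁻⁴⁸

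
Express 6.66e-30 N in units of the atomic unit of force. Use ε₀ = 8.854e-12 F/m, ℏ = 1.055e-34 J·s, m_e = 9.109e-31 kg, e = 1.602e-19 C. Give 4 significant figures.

atomic unit of force: F_au = E_h/a₀ = m_e²e⁶/((4πε₀)³ℏ⁴) = 8.220e-8 N.
6.66e-30 / 8.220e-8 = 8.102e-23

8.102e-23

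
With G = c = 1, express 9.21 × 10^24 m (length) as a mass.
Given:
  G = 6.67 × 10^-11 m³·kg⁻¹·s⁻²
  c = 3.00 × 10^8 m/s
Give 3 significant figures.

Length → mass via c²/G.
9.21 × 10^24 m × (c²/G) = 1.24 × 10^52 kg

1.24 × 10^52 kg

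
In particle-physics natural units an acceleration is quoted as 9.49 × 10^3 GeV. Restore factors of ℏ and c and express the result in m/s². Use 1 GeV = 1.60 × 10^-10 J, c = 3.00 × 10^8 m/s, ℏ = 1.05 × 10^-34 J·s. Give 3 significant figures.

Acceleration is [L]/[T]² = c·[E]/ℏ.
1 GeV → c/ℏ × (1 GeV in J) = 4.57 × 10^32 m/s².
Result: 9.49 × 10^3 × 4.57 × 10^32 = 4.34 × 10^36 m/s².

4.34 × 10^36 m/s²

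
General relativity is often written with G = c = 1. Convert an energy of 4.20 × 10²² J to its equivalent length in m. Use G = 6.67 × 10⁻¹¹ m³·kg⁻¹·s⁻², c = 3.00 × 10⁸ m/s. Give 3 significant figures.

3.46 × 10⁻²² m

Energy → length via G/c⁴.
4.20 × 10²² J × (G/c⁴) = 3.46 × 10⁻²² m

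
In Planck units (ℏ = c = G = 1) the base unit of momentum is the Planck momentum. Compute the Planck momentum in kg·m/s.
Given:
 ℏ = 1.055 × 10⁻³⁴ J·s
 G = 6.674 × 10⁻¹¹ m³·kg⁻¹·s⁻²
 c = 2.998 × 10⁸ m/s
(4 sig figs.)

p_P = √(ℏc³/G)
  = √(42.60)
  = 6.527 kg·m/s

6.527 kg·m/s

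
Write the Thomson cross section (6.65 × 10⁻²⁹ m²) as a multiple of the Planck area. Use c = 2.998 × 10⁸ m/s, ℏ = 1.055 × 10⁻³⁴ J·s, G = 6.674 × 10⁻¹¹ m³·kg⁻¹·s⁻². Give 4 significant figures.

Planck area: A_P = ℏG/c³ = 2.613 × 10⁻⁷⁰ m².
6.65 × 10⁻²⁹ / 2.613 × 10⁻⁷⁰ = 2.545 × 10⁴¹

2.545 × 10⁴¹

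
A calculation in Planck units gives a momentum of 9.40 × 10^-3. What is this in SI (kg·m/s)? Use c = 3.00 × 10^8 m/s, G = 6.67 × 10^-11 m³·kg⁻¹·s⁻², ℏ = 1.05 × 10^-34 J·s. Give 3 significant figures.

0.0613 kg·m/s

One Planck momentum: p_P = √(ℏc³/G) = 6.52 kg·m/s.
9.40 × 10^-3 × 6.52 kg·m/s = 0.0613 kg·m/s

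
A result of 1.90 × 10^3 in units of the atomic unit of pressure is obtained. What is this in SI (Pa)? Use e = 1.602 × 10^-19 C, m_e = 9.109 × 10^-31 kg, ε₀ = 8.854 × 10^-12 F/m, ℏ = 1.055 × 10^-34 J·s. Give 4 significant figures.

5.565 × 10^16 Pa

One atomic unit of pressure: P_au = E_h/a₀³ = m_e⁴e¹⁰/((4πε₀)⁵ℏ⁸) = 2.929 × 10^13 Pa.
1.90 × 10^3 × 2.929 × 10^13 Pa = 5.565 × 10^16 Pa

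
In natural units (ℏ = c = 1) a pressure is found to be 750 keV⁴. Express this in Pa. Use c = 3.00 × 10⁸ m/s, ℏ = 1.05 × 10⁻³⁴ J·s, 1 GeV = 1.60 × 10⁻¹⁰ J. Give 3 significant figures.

Pressure is [E]/[L]³ = [E]⁴/(ℏc)³.
1 GeV⁴ → 1/(ℏc)³ × (1 GeV in J)⁴ = 2.10 × 10³⁷ Pa.
Convert the energy scale: 750 keV⁴ = 7.50 × 10⁻²² GeV⁴.
Result: 7.50 × 10⁻²² × 2.10 × 10³⁷ = 1.57 × 10¹⁶ Pa.

1.57 × 10¹⁶ Pa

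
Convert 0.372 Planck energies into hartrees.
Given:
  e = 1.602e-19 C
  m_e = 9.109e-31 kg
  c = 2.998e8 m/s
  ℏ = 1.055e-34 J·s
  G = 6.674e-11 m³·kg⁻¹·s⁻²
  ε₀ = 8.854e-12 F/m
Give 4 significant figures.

1.672e26

Planck energy: E_P = √(ℏc⁵/G) = 1.957e9 J
hartree: E_h = m_e e⁴/(4πε₀ℏ)² = 4.354e-18 J
0.372 × 1.957e9 / 4.354e-18 = 1.672e26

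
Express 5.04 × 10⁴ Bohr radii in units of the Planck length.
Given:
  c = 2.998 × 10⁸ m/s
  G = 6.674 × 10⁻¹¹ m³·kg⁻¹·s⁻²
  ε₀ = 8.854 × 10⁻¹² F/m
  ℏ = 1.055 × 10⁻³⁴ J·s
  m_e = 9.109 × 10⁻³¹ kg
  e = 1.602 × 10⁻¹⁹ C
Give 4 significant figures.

Bohr radius: a₀ = 4πε₀ℏ²/(m_e e²) = 5.297 × 10⁻¹¹ m
Planck length: ℓ_P = √(ℏG/c³) = 1.616 × 10⁻³⁵ m
5.04 × 10⁴ × 5.297 × 10⁻¹¹ / 1.616 × 10⁻³⁵ = 1.652 × 10²⁹

1.652 × 10²⁹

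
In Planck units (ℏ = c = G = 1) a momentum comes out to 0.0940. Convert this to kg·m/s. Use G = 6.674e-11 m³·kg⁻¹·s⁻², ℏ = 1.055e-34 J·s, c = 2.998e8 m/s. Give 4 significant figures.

0.6135 kg·m/s

One Planck momentum: p_P = √(ℏc³/G) = 6.527 kg·m/s.
0.0940 × 6.527 kg·m/s = 0.6135 kg·m/s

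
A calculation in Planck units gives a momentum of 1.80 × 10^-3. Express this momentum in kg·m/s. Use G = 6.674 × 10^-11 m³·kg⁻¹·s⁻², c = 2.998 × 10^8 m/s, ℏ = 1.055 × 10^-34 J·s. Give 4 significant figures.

0.01175 kg·m/s

One Planck momentum: p_P = √(ℏc³/G) = 6.527 kg·m/s.
1.80 × 10^-3 × 6.527 kg·m/s = 0.01175 kg·m/s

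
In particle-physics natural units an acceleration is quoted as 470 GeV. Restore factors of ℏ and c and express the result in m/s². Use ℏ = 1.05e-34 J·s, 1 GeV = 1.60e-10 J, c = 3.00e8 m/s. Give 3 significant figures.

Acceleration is [L]/[T]² = c·[E]/ℏ.
1 GeV → c/ℏ × (1 GeV in J) = 4.57e32 m/s².
Result: 470 × 4.57e32 = 2.15e35 m/s².

2.15e35 m/s²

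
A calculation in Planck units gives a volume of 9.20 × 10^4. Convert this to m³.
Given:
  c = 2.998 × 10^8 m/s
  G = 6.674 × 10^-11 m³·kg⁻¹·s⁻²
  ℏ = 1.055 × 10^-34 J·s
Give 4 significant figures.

3.886 × 10^-100 m³

One Planck volume: V_P = (ℏG/c³)^(3/2) = 4.224 × 10^-105 m³.
9.20 × 10^4 × 4.224 × 10^-105 m³ = 3.886 × 10^-100 m³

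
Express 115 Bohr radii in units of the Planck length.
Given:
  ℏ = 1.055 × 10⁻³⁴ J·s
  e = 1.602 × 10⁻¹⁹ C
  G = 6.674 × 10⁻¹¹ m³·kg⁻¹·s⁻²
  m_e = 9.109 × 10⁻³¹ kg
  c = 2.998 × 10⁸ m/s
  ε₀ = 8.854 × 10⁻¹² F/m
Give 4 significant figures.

3.769 × 10²⁶

Bohr radius: a₀ = 4πε₀ℏ²/(m_e e²) = 5.297 × 10⁻¹¹ m
Planck length: ℓ_P = √(ℏG/c³) = 1.616 × 10⁻³⁵ m
115 × 5.297 × 10⁻¹¹ / 1.616 × 10⁻³⁵ = 3.769 × 10²⁶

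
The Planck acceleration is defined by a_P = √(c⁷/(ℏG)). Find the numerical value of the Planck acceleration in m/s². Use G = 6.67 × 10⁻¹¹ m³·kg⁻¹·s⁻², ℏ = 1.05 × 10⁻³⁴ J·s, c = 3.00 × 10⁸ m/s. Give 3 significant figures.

a_P = √(c⁷/(ℏG))
  = √(3.12 × 10¹⁰³)
  = 5.59 × 10⁵¹ m/s²

5.59 × 10⁵¹ m/s²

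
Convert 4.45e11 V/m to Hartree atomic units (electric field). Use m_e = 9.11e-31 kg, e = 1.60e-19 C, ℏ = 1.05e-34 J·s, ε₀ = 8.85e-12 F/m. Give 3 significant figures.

atomic unit of electric field: E_au = E_h/(e a₀) = m_e²e⁵/((4πε₀)³ℏ⁴) = 5.20e11 V/m.
4.45e11 / 5.20e11 = 0.855

0.855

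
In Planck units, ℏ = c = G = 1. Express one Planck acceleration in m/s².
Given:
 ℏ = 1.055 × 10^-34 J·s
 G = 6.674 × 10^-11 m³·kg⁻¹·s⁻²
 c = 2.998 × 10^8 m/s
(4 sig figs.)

The unique combination of the constants set to 1 with dimensions of acceleration is a_P = √(c⁷/(ℏG)).
  = √(3.092 × 10^103)
  = 5.560 × 10^51 m/s²

5.560 × 10^51 m/s²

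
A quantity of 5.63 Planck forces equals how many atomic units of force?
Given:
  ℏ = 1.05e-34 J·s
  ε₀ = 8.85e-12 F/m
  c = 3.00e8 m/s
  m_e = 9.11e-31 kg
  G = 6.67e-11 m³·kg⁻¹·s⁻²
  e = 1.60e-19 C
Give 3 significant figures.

Planck force: F_P = c⁴/G = 1.21e44 N
atomic unit of force: F_au = E_h/a₀ = m_e²e⁶/((4πε₀)³ℏ⁴) = 8.33e-8 N
5.63 × 1.21e44 / 8.33e-8 = 8.21e51

8.21e51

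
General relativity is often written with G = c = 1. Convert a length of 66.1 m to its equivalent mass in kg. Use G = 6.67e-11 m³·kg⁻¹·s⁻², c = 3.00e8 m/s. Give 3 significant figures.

Length → mass via c²/G.
66.1 m × (c²/G) = 8.92e28 kg

8.92e28 kg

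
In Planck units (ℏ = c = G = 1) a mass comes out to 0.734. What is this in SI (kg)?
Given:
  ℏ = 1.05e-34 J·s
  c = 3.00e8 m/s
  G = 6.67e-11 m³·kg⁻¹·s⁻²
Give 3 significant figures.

1.60e-8 kg

One Planck mass: m_P = √(ℏc/G) = 2.17e-8 kg.
0.734 × 2.17e-8 kg = 1.60e-8 kg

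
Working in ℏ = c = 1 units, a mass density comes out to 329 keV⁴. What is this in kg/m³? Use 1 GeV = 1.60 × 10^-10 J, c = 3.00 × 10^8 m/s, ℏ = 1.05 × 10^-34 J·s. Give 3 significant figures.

0.0766 kg/m³

Mass density is [E]/(c²[L]³) = [E]⁴/(ℏ³c⁵).
1 GeV⁴ → 1/(ℏ³c⁵) × (1 GeV in J)⁴ = 2.33 × 10^20 kg/m³.
Convert the energy scale: 329 keV⁴ = 3.29 × 10^-22 GeV⁴.
Result: 3.29 × 10^-22 × 2.33 × 10^20 = 0.0766 kg/m³.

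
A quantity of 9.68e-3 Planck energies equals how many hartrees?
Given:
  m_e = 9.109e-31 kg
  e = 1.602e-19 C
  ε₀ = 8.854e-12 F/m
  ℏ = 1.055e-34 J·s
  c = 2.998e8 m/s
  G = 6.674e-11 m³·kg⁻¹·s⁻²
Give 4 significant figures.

4.350e24

Planck energy: E_P = √(ℏc⁵/G) = 1.957e9 J
hartree: E_h = m_e e⁴/(4πε₀ℏ)² = 4.354e-18 J
9.68e-3 × 1.957e9 / 4.354e-18 = 4.350e24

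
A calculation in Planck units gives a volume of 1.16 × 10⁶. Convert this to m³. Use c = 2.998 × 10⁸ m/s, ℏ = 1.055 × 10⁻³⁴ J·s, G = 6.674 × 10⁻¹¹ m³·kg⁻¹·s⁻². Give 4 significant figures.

One Planck volume: V_P = (ℏG/c³)^(3/2) = 4.224 × 10⁻¹⁰⁵ m³.
1.16 × 10⁶ × 4.224 × 10⁻¹⁰⁵ m³ = 4.900 × 10⁻⁹⁹ m³

4.900 × 10⁻⁹⁹ m³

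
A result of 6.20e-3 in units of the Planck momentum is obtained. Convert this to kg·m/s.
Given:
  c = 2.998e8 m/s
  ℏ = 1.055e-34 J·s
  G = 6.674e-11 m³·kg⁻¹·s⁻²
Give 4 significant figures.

One Planck momentum: p_P = √(ℏc³/G) = 6.527 kg·m/s.
6.20e-3 × 6.527 kg·m/s = 0.04046 kg·m/s

0.04046 kg·m/s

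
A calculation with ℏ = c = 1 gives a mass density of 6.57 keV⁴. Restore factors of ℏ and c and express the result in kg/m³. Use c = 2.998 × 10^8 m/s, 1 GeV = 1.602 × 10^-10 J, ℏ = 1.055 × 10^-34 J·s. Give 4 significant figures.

Mass density is [E]/(c²[L]³) = [E]⁴/(ℏ³c⁵).
1 GeV⁴ → 1/(ℏ³c⁵) × (1 GeV in J)⁴ = 2.316 × 10^20 kg/m³.
Convert the energy scale: 6.57 keV⁴ = 6.57 × 10^-24 GeV⁴.
Result: 6.57 × 10^-24 × 2.316 × 10^20 = 1.522 × 10^-3 kg/m³.

1.522 × 10^-3 kg/m³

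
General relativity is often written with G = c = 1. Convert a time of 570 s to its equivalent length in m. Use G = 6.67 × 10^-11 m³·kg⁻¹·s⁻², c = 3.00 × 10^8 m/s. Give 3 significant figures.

1.71 × 10^11 m

Time → length via c.
570 s × (c) = 1.71 × 10^11 m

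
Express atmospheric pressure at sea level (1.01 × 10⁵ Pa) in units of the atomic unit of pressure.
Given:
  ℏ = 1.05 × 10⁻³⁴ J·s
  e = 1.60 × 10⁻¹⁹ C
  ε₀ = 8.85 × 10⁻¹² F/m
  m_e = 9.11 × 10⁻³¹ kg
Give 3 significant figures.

atomic unit of pressure: P_au = E_h/a₀³ = m_e⁴e¹⁰/((4πε₀)⁵ℏ⁸) = 3.01 × 10¹³ Pa.
1.01 × 10⁵ / 3.01 × 10¹³ = 3.35 × 10⁻⁹

3.35 × 10⁻⁹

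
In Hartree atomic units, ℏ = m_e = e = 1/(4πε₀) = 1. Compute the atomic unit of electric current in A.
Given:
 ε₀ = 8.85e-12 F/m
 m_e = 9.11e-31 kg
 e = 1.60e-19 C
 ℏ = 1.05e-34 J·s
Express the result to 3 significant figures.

The unique combination of the constants set to 1 with dimensions of current is I_au = e E_h/ℏ = m_e e⁵/((4πε₀)²ℏ³).
E_h = 4.38e-18 J
e·E_h/ℏ = 6.67e-3 A

6.67e-3 A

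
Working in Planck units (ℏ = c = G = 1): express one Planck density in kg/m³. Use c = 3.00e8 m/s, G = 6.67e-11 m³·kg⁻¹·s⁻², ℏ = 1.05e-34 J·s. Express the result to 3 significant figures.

Dimensional analysis gives ρ_P = c⁵/(ℏG²).
  = 2.43e42 / 4.67e-55
  = 5.20e96 kg/m³

5.20e96 kg/m³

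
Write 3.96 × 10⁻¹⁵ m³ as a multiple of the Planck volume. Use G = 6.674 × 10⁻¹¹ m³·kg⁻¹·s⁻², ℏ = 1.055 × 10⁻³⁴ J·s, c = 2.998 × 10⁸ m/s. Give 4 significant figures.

9.375 × 10⁸⁹

Planck volume: V_P = (ℏG/c³)^(3/2) = 4.224 × 10⁻¹⁰⁵ m³.
3.96 × 10⁻¹⁵ / 4.224 × 10⁻¹⁰⁵ = 9.375 × 10⁸⁹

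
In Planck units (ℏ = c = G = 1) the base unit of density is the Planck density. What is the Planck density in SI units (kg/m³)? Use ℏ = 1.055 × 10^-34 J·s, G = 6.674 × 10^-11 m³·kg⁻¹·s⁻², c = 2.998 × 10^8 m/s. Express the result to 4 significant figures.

5.154 × 10^96 kg/m³

ρ_P = c⁵/(ℏG²)
  = 2.422 × 10^42 / 4.699 × 10^-55
  = 5.154 × 10^96 kg/m³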